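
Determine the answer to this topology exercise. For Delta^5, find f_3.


Delta^5 has 5+1 vertices. A 3-face is a choice of 3+1 vertices.
f_3 = C(5+1, 3+1) = C(6,4) = 15

15


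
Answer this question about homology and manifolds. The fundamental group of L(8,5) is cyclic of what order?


pi_1(L(p,q)) = Z/pZ for any q coprime to p.
|pi_1(L(8,5))| = 8

8


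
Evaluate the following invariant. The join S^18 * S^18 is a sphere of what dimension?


Join of spheres: S^m * S^n = S^{m+n+1}.
dim = 18 + 18 + 1 = 37

37


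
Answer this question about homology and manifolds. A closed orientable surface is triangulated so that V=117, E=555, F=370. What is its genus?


chi = V - E + F = 117 - 555 + 370 = -68
For orientable closed surface: chi = 2 - 2g, so g = (2 - chi)/2.
g = (2 - (-68)) / 2 = 70 / 2 = 35

35


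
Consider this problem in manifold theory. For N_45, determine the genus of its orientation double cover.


chi(N_45) = 2 - 45 = -43.
Double cover: chi(Sigma_g) = 2 * chi(N_45) = 2*(-43) = -86.
2 - 2g = -86, so g = (2 - (-86))/2 = 88/2 = 44

44


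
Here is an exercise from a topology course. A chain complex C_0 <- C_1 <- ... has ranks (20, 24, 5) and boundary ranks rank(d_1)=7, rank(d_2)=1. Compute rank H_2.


rank H_k = rank(ker d_k) - rank(im d_{k+1}).
rank(ker d_2) = rank(C_2) - rank(d_2) = 5 - 1 = 4.
rank(im d_{2+1}) = 0.
rank H_2 = 4 - 0 = 4

4


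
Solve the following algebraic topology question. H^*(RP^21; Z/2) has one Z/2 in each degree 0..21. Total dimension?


H^k(RP^21; Z/2) = Z/2 for each 0 <= k <= 21.
Total dimension = 21 + 1 = 22

22


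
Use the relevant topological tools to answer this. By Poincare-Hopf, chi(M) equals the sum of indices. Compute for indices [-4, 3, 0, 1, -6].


Poincare-Hopf: chi(M) = sum of indices of zeros.
chi = (-4) + (3) + (0) + (1) + (-6) = -6

-6


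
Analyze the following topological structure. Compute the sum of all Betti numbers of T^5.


b_k(T^5) = C(5,k), so the sum over k is sum_k C(5,k) = 2^5.
Total = 2^5 = 32

32


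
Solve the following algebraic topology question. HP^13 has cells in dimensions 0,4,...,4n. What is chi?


HP^13 has one cell in each dimension 0, 4, ..., 4*13 (13+1 cells, all even-dim).
chi = 13 + 1 = 14

14


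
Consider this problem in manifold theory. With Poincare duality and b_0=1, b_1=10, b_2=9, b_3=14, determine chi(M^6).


By Poincare duality b_k = b_{6-k}, so full Betti numbers: b_0=1, b_1=10, b_2=9, b_3=14, b_4=9, b_5=10, b_6=1.
chi = sum (-1)^k b_k = -14

-14


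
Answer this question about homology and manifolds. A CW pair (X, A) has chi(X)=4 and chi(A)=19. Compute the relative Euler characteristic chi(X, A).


Relative Euler characteristic: chi(X, A) = chi(X) - chi(A).
= 4 - (19) = -15

-15


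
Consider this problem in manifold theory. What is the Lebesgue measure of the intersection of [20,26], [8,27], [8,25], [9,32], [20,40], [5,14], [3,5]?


Intersection = [max(a_i), min(b_i)] = [20, 5].
Since 20 > 5, the intersection is empty.
Length = 0

0


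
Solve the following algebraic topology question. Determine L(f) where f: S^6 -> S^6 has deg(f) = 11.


On S^6: L(f) = tr(f_0*) + (-1)^6 tr(f_6*) = 1 + (-1)^6 * deg(f).
L(f) = 1 + (-1)^6 * 11 = 1 + 11 = 12

12


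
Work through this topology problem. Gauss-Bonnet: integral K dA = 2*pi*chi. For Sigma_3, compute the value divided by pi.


Gauss-Bonnet: integral K dA = 2*pi*chi(M).
chi(Sigma_3) = 2 - 2*3 = -4.
(integral K dA)/pi = 2*chi = 2*(-4) = -8

-8


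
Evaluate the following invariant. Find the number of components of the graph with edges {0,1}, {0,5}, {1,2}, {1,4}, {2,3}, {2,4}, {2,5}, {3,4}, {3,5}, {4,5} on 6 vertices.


Run DFS/union-find over 6 vertices.
V = 6, E = 10.
Number of components = 1

1


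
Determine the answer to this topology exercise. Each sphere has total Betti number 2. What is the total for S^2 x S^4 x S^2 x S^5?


Total Betti number is multiplicative under products.
Each S^d (d>=1) has total Betti number 2.
There are 4 sphere factors.
Total = 2^4 = 16

16


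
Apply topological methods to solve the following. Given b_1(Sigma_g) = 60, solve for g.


For a closed orientable surface: b_1 = 2g.
60 = 2g
g = 60 / 2 = 30

30


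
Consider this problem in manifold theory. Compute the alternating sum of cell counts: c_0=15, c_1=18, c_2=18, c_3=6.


chi = sum_k (-1)^k c_k.
= (-1)^0*15 + (-1)^1*18 + (-1)^2*18 + (-1)^3*6
= (15) + (-18) + (18) + (-6)
= 9

9


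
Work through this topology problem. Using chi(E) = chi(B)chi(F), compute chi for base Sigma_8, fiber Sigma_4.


For a fiber bundle F -> E -> B (with CW structure): chi(E) = chi(B) * chi(F).
chi(Sigma_8) = -14, chi(Sigma_4) = -6.
chi(E) = (-14) * (-6) = 84

84


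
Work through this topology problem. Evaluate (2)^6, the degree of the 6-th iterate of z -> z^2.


deg(f) = 2. Degree is multiplicative: deg(f^6) = (deg f)^6.
deg(f^6) = (2)^6 = 64

64


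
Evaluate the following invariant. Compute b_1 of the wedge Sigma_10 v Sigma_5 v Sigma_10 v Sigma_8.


For a wedge X v Y: reduced H_k(X v Y) = H_k(X) + H_k(Y).
Each Sigma_g contributes b_1 = 2g.
b_1 = 20 + 10 + 20 + 16 = 66

66


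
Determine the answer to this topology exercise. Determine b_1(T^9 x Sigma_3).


pi_1(A x B) = pi_1(A) x pi_1(B); rank of abelianization = b_1.
b_1(T^9) = 9, b_1(Sigma_3) = 2*3 = 6.
b_1(product) = 9 + 6 = 15

15


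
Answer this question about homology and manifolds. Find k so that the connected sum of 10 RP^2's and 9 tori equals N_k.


Since a >= 1, the sum is non-orientable; each T^2 can be replaced by RP^2 # RP^2 (since T^2#RP^2 = 3RP^2).
Total crosscaps k = 10 + 2*9 = 28.
Check via chi: chi = 10*1 + 9*0 - (10+9-1)*2 = -26 = 2 - k = -26. Consistent.

28


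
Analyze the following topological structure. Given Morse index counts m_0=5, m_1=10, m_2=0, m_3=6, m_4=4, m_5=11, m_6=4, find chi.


Morse theory: chi(M) = sum_k (-1)^k m_k where m_k = #(index-k critical points).
= (5) + (-10) + (0) + (-6) + (4) + (-11) + (4) = -14

-14


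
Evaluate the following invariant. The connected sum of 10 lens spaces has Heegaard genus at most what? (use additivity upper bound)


Heegaard genus satisfies g(A#B) <= g(A) + g(B).
Each lens space has g = 1.
Upper bound: 10 * 1 = 10

10


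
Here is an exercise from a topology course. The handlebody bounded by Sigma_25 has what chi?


A genus-g handlebody deformation retracts to a wedge of g circles.
chi(vee_g S^1) = 1 - g.
chi(H_25) = 1 - 25 = -24

-24


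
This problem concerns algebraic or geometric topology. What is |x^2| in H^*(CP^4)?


|x| = 2 in H^*(CP^n).
|x^2| = 2 * |x| = 2 * 2 = 4

4


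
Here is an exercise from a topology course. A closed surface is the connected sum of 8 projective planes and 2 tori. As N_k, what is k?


Since a >= 1, the sum is non-orientable; each T^2 can be replaced by RP^2 # RP^2 (since T^2#RP^2 = 3RP^2).
Total crosscaps k = 8 + 2*2 = 12.
Check via chi: chi = 8*1 + 2*0 - (8+2-1)*2 = -10 = 2 - k = -10. Consistent.

12


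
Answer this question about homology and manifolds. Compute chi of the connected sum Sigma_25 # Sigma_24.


chi(Sigma_25) = 2 - 2*25 = -48
chi(Sigma_24) = 2 - 2*24 = -46
For surfaces: chi(A#B) = chi(A) + chi(B) - 2.
chi = -48 + -46 - 2 = -96

-96


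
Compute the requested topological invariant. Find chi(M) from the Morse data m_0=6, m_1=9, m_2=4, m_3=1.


Morse theory: chi(M) = sum_k (-1)^k m_k where m_k = #(index-k critical points).
= (6) + (-9) + (4) + (-1) = 0

0


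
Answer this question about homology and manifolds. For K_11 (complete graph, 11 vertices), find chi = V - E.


K_11: V = 11, E = C(11,2) = 55.
chi = V - E = 11 - 55 = -44

-44


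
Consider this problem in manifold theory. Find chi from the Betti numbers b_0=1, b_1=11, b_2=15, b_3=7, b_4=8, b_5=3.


chi = sum_k (-1)^k b_k.
= (1) + (-11) + (15) + (-7) + (8) + (-3)
= 3

3


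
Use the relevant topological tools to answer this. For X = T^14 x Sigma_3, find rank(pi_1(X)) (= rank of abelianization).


pi_1(A x B) = pi_1(A) x pi_1(B); rank of abelianization = b_1.
b_1(T^14) = 14, b_1(Sigma_3) = 2*3 = 6.
b_1(product) = 14 + 6 = 20

20


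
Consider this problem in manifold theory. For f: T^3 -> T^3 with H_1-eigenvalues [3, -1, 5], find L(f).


For a torus self-map: L(f) = det(I - A) where A acts on H_1.
L(f) = (1-3) * (1--1) * (1-5) = -2 * 2 * -4 = 16

16


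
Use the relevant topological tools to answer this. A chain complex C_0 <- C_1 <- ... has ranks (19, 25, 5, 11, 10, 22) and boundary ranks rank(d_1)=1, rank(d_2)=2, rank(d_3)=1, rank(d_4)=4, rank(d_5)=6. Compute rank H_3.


rank H_k = rank(ker d_k) - rank(im d_{k+1}).
rank(ker d_3) = rank(C_3) - rank(d_3) = 11 - 1 = 10.
rank(im d_{3+1}) = 4.
rank H_3 = 10 - 4 = 6

6


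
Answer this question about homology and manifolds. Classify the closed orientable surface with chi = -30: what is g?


chi = 2 - 2g for closed orientable surfaces.
-30 = 2 - 2g
2g = 2 - (-30) = 32
g = 16

16


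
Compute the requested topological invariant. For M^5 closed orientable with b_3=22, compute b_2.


Poincare duality for closed orientable n-manifolds: b_k = b_{n-k}.
Here n = 5, so b_2 = b_3 = 22

22


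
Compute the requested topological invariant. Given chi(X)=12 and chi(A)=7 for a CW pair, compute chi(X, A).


Relative Euler characteristic: chi(X, A) = chi(X) - chi(A).
= 12 - (7) = 5

5


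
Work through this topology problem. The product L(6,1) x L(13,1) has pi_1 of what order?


pi_1(X x Y) = pi_1(X) x pi_1(Y).
pi_1(L(6,1)) = Z/6, pi_1(L(13,1)) = Z/13.
|Z/6 x Z/13| = 6 * 13 = 78

78


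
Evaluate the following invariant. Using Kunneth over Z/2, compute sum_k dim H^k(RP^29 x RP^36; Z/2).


dim H^*(RP^n; Z/2) = n+1 (one Z/2 in each degree 0..n).
Total Betti number is multiplicative.
Total = (29+1) * (36+1) = 30 * 37 = 1110

1110


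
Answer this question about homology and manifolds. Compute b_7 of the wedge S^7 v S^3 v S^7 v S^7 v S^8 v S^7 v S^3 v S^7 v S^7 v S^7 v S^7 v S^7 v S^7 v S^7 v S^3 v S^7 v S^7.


For a wedge of spheres, H_k (k>0) is free on one generator per sphere of dimension k.
Spheres of dimension 7: count = 13.
b_7 = 13

13


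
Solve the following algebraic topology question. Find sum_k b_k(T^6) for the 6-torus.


b_k(T^6) = C(6,k), so the sum over k is sum_k C(6,k) = 2^6.
Total = 2^6 = 64

64


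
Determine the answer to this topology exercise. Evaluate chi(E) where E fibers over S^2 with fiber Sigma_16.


chi(S^2) = 2 (n even), chi(Sigma_16) = 2 - 2*16 = -30.
chi(E) = 2 * (-30) = -60

-60


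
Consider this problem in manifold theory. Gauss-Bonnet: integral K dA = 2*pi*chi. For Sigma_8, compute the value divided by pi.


Gauss-Bonnet: integral K dA = 2*pi*chi(M).
chi(Sigma_8) = 2 - 2*8 = -14.
(integral K dA)/pi = 2*chi = 2*(-14) = -28

-28


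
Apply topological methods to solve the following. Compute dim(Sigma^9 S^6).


Each suspension raises dimension by 1: Sigma S^n = S^{n+1}.
Sigma^9 S^6 = S^{6+9} = S^15

15


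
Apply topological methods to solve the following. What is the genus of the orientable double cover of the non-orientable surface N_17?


chi(N_17) = 2 - 17 = -15.
Double cover: chi(Sigma_g) = 2 * chi(N_17) = 2*(-15) = -30.
2 - 2g = -30, so g = (2 - (-30))/2 = 32/2 = 16

16


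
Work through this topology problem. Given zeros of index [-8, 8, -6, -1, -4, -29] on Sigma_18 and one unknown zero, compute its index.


Poincare-Hopf: sum of indices = chi(M).
chi(Sigma_18) = 2 - 2*18 = -34.
Sum of known indices = -40.
x = chi - (sum known) = -34 - (-40) = 6

6


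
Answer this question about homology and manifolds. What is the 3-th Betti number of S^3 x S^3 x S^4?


Each S^d has Poincare polynomial 1 + t^d.
The product S^3 x S^3 x S^4 has Poincare polynomial prod(1+t^d_i).
Expanding: b_0=1, b_3=2, b_4=1, b_6=1, b_7=2, b_10=1.
b_3 = 2

2


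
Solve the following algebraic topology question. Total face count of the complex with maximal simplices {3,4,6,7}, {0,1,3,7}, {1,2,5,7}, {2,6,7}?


Each maximal simplex on m vertices has 2^m - 1 nonempty faces.
Take the union (dedupe shared faces).
Total distinct faces = 41

41


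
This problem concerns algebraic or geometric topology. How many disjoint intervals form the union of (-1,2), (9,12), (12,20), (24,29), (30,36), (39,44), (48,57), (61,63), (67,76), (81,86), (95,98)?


Sort and merge overlapping open intervals.
Merged: (-1,2), (9,12), (12,20), (24,29), (30,36), (39,44), (48,57), (61,63), (67,76), (81,86), (95,98).
Number of components = 11

11


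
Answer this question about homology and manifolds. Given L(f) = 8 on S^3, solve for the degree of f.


L(f) = 1 + (-1)^3 deg(f) on S^3.
8 = 1 + (-1)^3 * deg(f)
(-1)^3 * deg(f) = 7
deg(f) = -7

-7


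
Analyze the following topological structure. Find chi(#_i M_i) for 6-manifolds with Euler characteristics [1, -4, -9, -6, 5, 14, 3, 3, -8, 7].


For n-manifolds: chi(A#B) = chi(A) + chi(B) - chi(S^6).
chi(S^6) = 1 + (-1)^6 = 2.
chi(#) = (sum chi_i) - (10-1)*chi(S^6) = 6 - 9*2 = -12

-12


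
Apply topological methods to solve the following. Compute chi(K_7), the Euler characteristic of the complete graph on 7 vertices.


K_7: V = 7, E = C(7,2) = 21.
chi = V - E = 7 - 21 = -14

-14


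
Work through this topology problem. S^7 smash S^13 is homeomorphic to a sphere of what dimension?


S^m ^ S^n = S^{m+n}.
k = 7 + 13 = 20

20


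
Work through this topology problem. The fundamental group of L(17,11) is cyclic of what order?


pi_1(L(p,q)) = Z/pZ for any q coprime to p.
|pi_1(L(17,11))| = 17

17


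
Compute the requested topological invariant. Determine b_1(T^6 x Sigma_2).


pi_1(A x B) = pi_1(A) x pi_1(B); rank of abelianization = b_1.
b_1(T^6) = 6, b_1(Sigma_2) = 2*2 = 4.
b_1(product) = 6 + 4 = 10

10


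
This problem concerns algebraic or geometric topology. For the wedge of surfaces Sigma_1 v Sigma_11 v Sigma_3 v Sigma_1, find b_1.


For a wedge X v Y: reduced H_k(X v Y) = H_k(X) + H_k(Y).
Each Sigma_g contributes b_1 = 2g.
b_1 = 2 + 22 + 6 + 2 = 32

32


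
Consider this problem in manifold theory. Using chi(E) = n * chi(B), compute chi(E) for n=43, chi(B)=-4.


For a finite covering: chi(E) = (number of sheets) * chi(B).
chi(E) = 43 * (-4) = -172

-172


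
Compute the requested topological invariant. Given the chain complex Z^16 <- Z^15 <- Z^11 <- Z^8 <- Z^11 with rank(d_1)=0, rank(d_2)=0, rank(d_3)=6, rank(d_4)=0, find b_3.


rank H_k = rank(ker d_k) - rank(im d_{k+1}).
rank(ker d_3) = rank(C_3) - rank(d_3) = 8 - 6 = 2.
rank(im d_{3+1}) = 0.
rank H_3 = 2 - 0 = 2

2


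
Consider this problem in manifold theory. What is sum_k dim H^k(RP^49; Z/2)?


H^k(RP^49; Z/2) = Z/2 for each 0 <= k <= 49.
Total dimension = 49 + 1 = 50

50


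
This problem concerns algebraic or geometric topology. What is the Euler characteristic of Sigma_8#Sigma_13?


chi(Sigma_8) = 2 - 2*8 = -14
chi(Sigma_13) = 2 - 2*13 = -24
For surfaces: chi(A#B) = chi(A) + chi(B) - 2.
chi = -14 + -24 - 2 = -40

-40


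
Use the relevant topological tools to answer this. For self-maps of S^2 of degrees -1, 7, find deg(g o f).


Degree is multiplicative under composition: deg(g o f) = deg(g) * deg(f).
= 7 * -1 = -7

-7


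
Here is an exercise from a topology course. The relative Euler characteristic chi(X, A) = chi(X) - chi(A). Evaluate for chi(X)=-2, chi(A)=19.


Relative Euler characteristic: chi(X, A) = chi(X) - chi(A).
= -2 - (19) = -21

-21


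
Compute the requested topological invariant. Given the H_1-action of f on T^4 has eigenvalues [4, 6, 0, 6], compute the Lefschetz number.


For a torus self-map: L(f) = det(I - A) where A acts on H_1.
L(f) = (1-4) * (1-6) * (1-0) * (1-6) = -3 * -5 * 1 * -5 = -75

-75


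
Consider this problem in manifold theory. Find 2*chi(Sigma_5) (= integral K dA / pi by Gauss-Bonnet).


Gauss-Bonnet: integral K dA = 2*pi*chi(M).
chi(Sigma_5) = 2 - 2*5 = -8.
(integral K dA)/pi = 2*chi = 2*(-8) = -16

-16


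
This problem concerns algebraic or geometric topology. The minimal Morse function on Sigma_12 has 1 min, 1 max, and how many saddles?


A perfect Morse function has m_k = b_k.
For Sigma_12: b_0=1, b_1=2g=24, b_2=1.
Saddles m_1 = 2g = 24

24


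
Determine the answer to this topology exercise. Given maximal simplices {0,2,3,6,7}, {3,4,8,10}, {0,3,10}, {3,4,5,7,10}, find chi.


Enumerate all faces; f-vector: f_0=9, f_1=23, f_2=24, f_3=11, f_4=2.
chi = sum (-1)^k f_k = 1

1


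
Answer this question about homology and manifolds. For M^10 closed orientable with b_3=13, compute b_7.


Poincare duality for closed orientable n-manifolds: b_k = b_{n-k}.
Here n = 10, so b_7 = b_3 = 13

13


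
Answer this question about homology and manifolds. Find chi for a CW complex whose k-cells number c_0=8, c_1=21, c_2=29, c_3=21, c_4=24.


chi = sum_k (-1)^k c_k.
= (-1)^0*8 + (-1)^1*21 + (-1)^2*29 + (-1)^3*21 + (-1)^4*24
= (8) + (-21) + (29) + (-21) + (24)
= 19

19


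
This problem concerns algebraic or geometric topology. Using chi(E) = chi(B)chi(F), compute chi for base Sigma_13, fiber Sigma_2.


For a fiber bundle F -> E -> B (with CW structure): chi(E) = chi(B) * chi(F).
chi(Sigma_13) = -24, chi(Sigma_2) = -2.
chi(E) = (-24) * (-2) = 48

48


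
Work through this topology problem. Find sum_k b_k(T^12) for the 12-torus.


b_k(T^12) = C(12,k), so the sum over k is sum_k C(12,k) = 2^12.
Total = 2^12 = 4096

4096


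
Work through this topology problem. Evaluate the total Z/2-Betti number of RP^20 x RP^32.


dim H^*(RP^n; Z/2) = n+1 (one Z/2 in each degree 0..n).
Total Betti number is multiplicative.
Total = (20+1) * (32+1) = 21 * 33 = 693

693


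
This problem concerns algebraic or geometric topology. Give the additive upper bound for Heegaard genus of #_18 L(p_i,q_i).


Heegaard genus satisfies g(A#B) <= g(A) + g(B).
Each lens space has g = 1.
Upper bound: 18 * 1 = 18

18


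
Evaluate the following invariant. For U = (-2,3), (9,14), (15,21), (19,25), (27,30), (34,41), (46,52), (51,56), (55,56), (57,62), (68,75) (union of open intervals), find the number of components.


Sort and merge overlapping open intervals.
Merged: (-2,3), (9,14), (15,25), (27,30), (34,41), (46,56), (57,62), (68,75).
Number of components = 8

8


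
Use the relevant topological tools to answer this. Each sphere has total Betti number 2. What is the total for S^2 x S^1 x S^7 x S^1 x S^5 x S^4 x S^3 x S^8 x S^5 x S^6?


Total Betti number is multiplicative under products.
Each S^d (d>=1) has total Betti number 2.
There are 10 sphere factors.
Total = 2^10 = 1024

1024


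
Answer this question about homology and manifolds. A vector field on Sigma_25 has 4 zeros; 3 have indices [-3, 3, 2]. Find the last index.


Poincare-Hopf: sum of indices = chi(M).
chi(Sigma_25) = 2 - 2*25 = -48.
Sum of known indices = 2.
x = chi - (sum known) = -48 - (2) = -50

-50


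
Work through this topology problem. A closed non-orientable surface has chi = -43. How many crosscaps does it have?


chi = 2 - k for closed non-orientable surfaces with k crosscaps.
-43 = 2 - k
k = 2 - (-43) = 45

45


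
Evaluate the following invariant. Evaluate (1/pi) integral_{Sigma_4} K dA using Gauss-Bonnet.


Gauss-Bonnet: integral K dA = 2*pi*chi(M).
chi(Sigma_4) = 2 - 2*4 = -6.
(integral K dA)/pi = 2*chi = 2*(-6) = -12

-12


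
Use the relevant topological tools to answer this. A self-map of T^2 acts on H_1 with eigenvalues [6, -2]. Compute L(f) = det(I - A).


For a torus self-map: L(f) = det(I - A) where A acts on H_1.
L(f) = (1-6) * (1--2) = -5 * 3 = -15

-15


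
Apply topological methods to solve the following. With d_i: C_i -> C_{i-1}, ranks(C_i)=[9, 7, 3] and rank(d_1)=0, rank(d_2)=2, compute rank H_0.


rank H_k = rank(ker d_k) - rank(im d_{k+1}).
rank(ker d_0) = rank(C_0) - rank(d_0) = 9 - 0 = 9.
rank(im d_{0+1}) = 0.
rank H_0 = 9 - 0 = 9

9


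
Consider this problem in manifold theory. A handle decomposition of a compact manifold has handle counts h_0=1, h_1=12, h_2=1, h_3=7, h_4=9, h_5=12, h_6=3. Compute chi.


Handles of index k contribute (-1)^k to chi (same as CW cells).
chi = (1) + (-12) + (1) + (-7) + (9) + (-12) + (3) = -17

-17


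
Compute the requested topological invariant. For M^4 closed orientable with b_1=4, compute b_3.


Poincare duality for closed orientable n-manifolds: b_k = b_{n-k}.
Here n = 4, so b_3 = b_1 = 4

4


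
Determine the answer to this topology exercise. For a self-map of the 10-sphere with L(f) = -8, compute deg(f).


L(f) = 1 + (-1)^10 deg(f) on S^10.
-8 = 1 + (-1)^10 * deg(f)
(-1)^10 * deg(f) = -9
deg(f) = -9

-9


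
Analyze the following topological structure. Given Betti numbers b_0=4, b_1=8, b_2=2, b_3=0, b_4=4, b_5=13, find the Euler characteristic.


chi = sum_k (-1)^k b_k.
= (4) + (-8) + (2) + (0) + (4) + (-13)
= -11

-11


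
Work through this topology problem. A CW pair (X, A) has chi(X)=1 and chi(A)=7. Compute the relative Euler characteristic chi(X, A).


Relative Euler characteristic: chi(X, A) = chi(X) - chi(A).
= 1 - (7) = -6

-6


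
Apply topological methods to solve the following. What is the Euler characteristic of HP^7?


HP^7 has one cell in each dimension 0, 4, ..., 4*7 (7+1 cells, all even-dim).
chi = 7 + 1 = 8

8


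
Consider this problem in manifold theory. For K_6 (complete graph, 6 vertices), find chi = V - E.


K_6: V = 6, E = C(6,2) = 15.
chi = V - E = 6 - 15 = -9

-9


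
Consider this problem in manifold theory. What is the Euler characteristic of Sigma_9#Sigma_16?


chi(Sigma_9) = 2 - 2*9 = -16
chi(Sigma_16) = 2 - 2*16 = -30
For surfaces: chi(A#B) = chi(A) + chi(B) - 2.
chi = -16 + -30 - 2 = -48

-48


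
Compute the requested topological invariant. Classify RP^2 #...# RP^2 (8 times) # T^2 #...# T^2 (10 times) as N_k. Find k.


Since a >= 1, the sum is non-orientable; each T^2 can be replaced by RP^2 # RP^2 (since T^2#RP^2 = 3RP^2).
Total crosscaps k = 8 + 2*10 = 28.
Check via chi: chi = 8*1 + 10*0 - (8+10-1)*2 = -26 = 2 - k = -26. Consistent.

28


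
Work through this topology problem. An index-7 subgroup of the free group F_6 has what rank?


Nielsen-Schreier: an index-n subgroup of F_r is free of rank 1 + n(r-1).
Equivalently: chi(cover) = n*chi(base); chi(vee_r S^1) = 1 - 6 = -5.
chi(E) = 7*(-5) = -35; rank = 1 - chi(E) = 1 - (-35) = 36.
rank = 1 + 7*(6-1) = 1 + 35 = 36

36


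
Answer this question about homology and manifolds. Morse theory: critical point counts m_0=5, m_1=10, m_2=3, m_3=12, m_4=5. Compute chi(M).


Morse theory: chi(M) = sum_k (-1)^k m_k where m_k = #(index-k critical points).
= (5) + (-10) + (3) + (-12) + (5) = -9

-9


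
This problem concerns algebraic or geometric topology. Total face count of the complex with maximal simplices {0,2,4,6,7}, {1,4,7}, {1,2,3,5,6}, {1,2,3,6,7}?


Each maximal simplex on m vertices has 2^m - 1 nonempty faces.
Take the union (dedupe shared faces).
Total distinct faces = 73

73


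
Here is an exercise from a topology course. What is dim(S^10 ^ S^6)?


S^m ^ S^n = S^{m+n}.
k = 10 + 6 = 16

16


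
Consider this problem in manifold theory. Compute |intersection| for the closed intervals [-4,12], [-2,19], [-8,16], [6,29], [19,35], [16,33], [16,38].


Intersection = [max(a_i), min(b_i)] = [19, 12].
Since 19 > 12, the intersection is empty.
Length = 0

0


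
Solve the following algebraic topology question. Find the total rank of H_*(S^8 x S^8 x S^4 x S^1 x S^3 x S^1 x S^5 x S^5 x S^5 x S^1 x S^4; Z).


Total Betti number is multiplicative under products.
Each S^d (d>=1) has total Betti number 2.
There are 11 sphere factors.
Total = 2^11 = 2048

2048


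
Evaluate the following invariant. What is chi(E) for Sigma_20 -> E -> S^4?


chi(S^4) = 2 (n even), chi(Sigma_20) = 2 - 2*20 = -38.
chi(E) = 2 * (-38) = -76

-76


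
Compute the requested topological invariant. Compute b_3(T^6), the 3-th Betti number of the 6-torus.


By the Kunneth formula, b_k(T^n) = C(n,k).
b_3(T^6) = C(6,3).
C(6,3) = 6!/(3!*3!) = 20

20


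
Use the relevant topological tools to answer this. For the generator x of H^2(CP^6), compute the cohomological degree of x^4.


|x| = 2 in H^*(CP^n).
|x^4| = 4 * |x| = 4 * 2 = 8

8


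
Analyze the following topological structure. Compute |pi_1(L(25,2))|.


pi_1(L(p,q)) = Z/pZ for any q coprime to p.
|pi_1(L(25,2))| = 25

25


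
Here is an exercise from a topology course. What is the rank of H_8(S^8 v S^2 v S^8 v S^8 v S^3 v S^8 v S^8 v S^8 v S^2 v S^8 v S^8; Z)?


For a wedge of spheres, H_k (k>0) is free on one generator per sphere of dimension k.
Spheres of dimension 8: count = 8.
b_8 = 8

8


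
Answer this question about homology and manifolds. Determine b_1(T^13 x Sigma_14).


pi_1(A x B) = pi_1(A) x pi_1(B); rank of abelianization = b_1.
b_1(T^13) = 13, b_1(Sigma_14) = 2*14 = 28.
b_1(product) = 13 + 28 = 41

41


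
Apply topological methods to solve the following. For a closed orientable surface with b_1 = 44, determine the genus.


For a closed orientable surface: b_1 = 2g.
44 = 2g
g = 44 / 2 = 22

22


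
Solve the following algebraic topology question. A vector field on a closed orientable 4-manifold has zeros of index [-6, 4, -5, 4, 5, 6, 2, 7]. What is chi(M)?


Poincare-Hopf: chi(M) = sum of indices of zeros.
chi = (-6) + (4) + (-5) + (4) + (5) + (6) + (2) + (7) = 17

17


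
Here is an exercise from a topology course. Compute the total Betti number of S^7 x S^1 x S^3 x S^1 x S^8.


Total Betti number is multiplicative under products.
Each S^d (d>=1) has total Betti number 2.
There are 5 sphere factors.
Total = 2^5 = 32

32


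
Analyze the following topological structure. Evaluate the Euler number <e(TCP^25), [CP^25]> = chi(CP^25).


For any closed oriented manifold, <e(TM),[M]> = chi(M).
chi(CP^25) = 25+1 = 26

26


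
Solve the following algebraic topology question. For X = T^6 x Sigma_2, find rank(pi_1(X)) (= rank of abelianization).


pi_1(A x B) = pi_1(A) x pi_1(B); rank of abelianization = b_1.
b_1(T^6) = 6, b_1(Sigma_2) = 2*2 = 4.
b_1(product) = 6 + 4 = 10

10


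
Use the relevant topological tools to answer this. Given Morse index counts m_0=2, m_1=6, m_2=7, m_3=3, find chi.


Morse theory: chi(M) = sum_k (-1)^k m_k where m_k = #(index-k critical points).
= (2) + (-6) + (7) + (-3) = 0

0


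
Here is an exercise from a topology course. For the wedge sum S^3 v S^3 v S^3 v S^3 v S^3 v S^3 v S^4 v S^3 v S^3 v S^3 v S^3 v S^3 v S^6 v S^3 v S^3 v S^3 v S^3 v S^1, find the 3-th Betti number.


For a wedge of spheres, H_k (k>0) is free on one generator per sphere of dimension k.
Spheres of dimension 3: count = 15.
b_3 = 15

15


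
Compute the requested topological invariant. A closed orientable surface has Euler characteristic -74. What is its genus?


chi = 2 - 2g for closed orientable surfaces.
-74 = 2 - 2g
2g = 2 - (-74) = 76
g = 38

38


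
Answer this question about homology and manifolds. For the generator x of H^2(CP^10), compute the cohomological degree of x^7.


|x| = 2 in H^*(CP^n).
|x^7| = 7 * |x| = 7 * 2 = 14

14


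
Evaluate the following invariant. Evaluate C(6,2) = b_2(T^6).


By the Kunneth formula, b_k(T^n) = C(n,k).
b_2(T^6) = C(6,2).
C(6,2) = 6!/(2!*4!) = 15

15


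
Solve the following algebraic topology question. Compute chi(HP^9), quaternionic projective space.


HP^9 has one cell in each dimension 0, 4, ..., 4*9 (9+1 cells, all even-dim).
chi = 9 + 1 = 10

10


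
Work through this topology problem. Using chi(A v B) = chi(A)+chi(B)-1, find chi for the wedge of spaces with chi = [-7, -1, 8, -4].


chi(A v B) = chi(A) + chi(B) - 1 (one point identified).
For 4 spaces: chi = (sum chi_i) - (4 - 1).
sum = -4; chi = -4 - 3 = -7

-7


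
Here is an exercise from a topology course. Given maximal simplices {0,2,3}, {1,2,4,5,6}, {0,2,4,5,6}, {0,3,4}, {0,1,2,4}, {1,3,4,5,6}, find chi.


Enumerate all faces; f-vector: f_0=7, f_1=21, f_2=26, f_3=14, f_4=3.
chi = sum (-1)^k f_k = 1

1


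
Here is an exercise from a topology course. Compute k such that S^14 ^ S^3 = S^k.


S^m ^ S^n = S^{m+n}.
k = 14 + 3 = 17

17


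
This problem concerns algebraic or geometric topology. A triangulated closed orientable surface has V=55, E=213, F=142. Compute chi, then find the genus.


chi = V - E + F = 55 - 213 + 142 = -16
For orientable closed surface: chi = 2 - 2g, so g = (2 - chi)/2.
g = (2 - (-16)) / 2 = 18 / 2 = 9

9


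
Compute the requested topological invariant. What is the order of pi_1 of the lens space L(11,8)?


pi_1(L(p,q)) = Z/pZ for any q coprime to p.
|pi_1(L(11,8))| = 11

11


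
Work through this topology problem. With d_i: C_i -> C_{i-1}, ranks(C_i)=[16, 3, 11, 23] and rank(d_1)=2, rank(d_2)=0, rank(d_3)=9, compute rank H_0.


rank H_k = rank(ker d_k) - rank(im d_{k+1}).
rank(ker d_0) = rank(C_0) - rank(d_0) = 16 - 0 = 16.
rank(im d_{0+1}) = 2.
rank H_0 = 16 - 2 = 14

14


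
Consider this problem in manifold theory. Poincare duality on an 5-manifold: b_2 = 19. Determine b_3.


Poincare duality for closed orientable n-manifolds: b_k = b_{n-k}.
Here n = 5, so b_3 = b_2 = 19

19


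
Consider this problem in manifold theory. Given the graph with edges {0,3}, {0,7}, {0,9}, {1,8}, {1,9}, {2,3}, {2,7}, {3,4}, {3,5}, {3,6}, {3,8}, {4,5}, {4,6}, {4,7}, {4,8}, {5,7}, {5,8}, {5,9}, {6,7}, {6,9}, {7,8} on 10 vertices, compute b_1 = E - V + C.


b_1 = E - V + (number of components).
E = 21, V = 10, components = 1.
b_1 = 21 - 10 + 1 = 12

12


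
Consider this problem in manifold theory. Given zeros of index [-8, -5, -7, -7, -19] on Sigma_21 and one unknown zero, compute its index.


Poincare-Hopf: sum of indices = chi(M).
chi(Sigma_21) = 2 - 2*21 = -40.
Sum of known indices = -46.
x = chi - (sum known) = -40 - (-46) = 6

6


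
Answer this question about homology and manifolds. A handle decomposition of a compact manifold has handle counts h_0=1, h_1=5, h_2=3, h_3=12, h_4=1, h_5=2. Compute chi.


Handles of index k contribute (-1)^k to chi (same as CW cells).
chi = (1) + (-5) + (3) + (-12) + (1) + (-2) = -14

-14


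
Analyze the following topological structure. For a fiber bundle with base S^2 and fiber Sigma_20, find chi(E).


chi(S^2) = 2 (n even), chi(Sigma_20) = 2 - 2*20 = -38.
chi(E) = 2 * (-38) = -76

-76


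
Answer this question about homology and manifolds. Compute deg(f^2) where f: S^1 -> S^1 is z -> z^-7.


deg(f) = -7. Degree is multiplicative: deg(f^2) = (deg f)^2.
deg(f^2) = (-7)^2 = 49

49


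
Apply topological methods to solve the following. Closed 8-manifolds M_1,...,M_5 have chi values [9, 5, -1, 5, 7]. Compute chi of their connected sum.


For n-manifolds: chi(A#B) = chi(A) + chi(B) - chi(S^8).
chi(S^8) = 1 + (-1)^8 = 2.
chi(#) = (sum chi_i) - (5-1)*chi(S^8) = 25 - 4*2 = 17

17


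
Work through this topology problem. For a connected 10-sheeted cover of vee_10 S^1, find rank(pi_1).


Nielsen-Schreier: an index-n subgroup of F_r is free of rank 1 + n(r-1).
Equivalently: chi(cover) = n*chi(base); chi(vee_r S^1) = 1 - 10 = -9.
chi(E) = 10*(-9) = -90; rank = 1 - chi(E) = 1 - (-90) = 91.
rank = 1 + 10*(10-1) = 1 + 90 = 91

91


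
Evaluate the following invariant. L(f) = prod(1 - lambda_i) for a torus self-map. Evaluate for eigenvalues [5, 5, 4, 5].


For a torus self-map: L(f) = det(I - A) where A acts on H_1.
L(f) = (1-5) * (1-5) * (1-4) * (1-5) = -4 * -4 * -3 * -4 = 192

192


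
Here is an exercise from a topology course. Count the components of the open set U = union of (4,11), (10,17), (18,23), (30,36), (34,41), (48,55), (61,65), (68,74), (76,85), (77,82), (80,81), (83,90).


Sort and merge overlapping open intervals.
Merged: (4,17), (18,23), (30,41), (48,55), (61,65), (68,74), (76,90).
Number of components = 7

7


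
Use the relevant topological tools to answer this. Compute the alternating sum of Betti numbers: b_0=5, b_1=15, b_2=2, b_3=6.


chi = sum_k (-1)^k b_k.
= (5) + (-15) + (2) + (-6)
= -14

-14


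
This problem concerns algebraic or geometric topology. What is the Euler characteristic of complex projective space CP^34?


CP^34 has one cell in each even dimension 0, 2, ..., 2*34 (34+1 cells total).
All cells are even-dimensional, so chi = number of cells.
chi = 34 + 1 = 35

35


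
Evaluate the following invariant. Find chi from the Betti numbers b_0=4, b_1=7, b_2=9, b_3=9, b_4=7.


chi = sum_k (-1)^k b_k.
= (4) + (-7) + (9) + (-9) + (7)
= 4

4


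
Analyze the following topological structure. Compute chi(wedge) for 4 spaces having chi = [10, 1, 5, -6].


chi(A v B) = chi(A) + chi(B) - 1 (one point identified).
For 4 spaces: chi = (sum chi_i) - (4 - 1).
sum = 10; chi = 10 - 3 = 7

7


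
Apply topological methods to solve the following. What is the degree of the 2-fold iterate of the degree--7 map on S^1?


deg(f) = -7. Degree is multiplicative: deg(f^2) = (deg f)^2.
deg(f^2) = (-7)^2 = 49

49


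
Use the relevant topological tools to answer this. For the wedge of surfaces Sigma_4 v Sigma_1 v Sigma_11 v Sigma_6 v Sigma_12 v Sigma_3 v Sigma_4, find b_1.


For a wedge X v Y: reduced H_k(X v Y) = H_k(X) + H_k(Y).
Each Sigma_g contributes b_1 = 2g.
b_1 = 8 + 2 + 22 + 12 + 24 + 6 + 8 = 82

82


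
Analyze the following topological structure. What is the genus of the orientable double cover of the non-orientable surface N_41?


chi(N_41) = 2 - 41 = -39.
Double cover: chi(Sigma_g) = 2 * chi(N_41) = 2*(-39) = -78.
2 - 2g = -78, so g = (2 - (-78))/2 = 80/2 = 40

40


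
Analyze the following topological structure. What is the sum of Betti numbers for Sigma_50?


For Sigma_50: b_0 = 1, b_1 = 2g = 100, b_2 = 1.
Total = 1 + 100 + 1 = 102

102


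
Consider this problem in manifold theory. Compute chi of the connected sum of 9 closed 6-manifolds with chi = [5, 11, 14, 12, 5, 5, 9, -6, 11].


For n-manifolds: chi(A#B) = chi(A) + chi(B) - chi(S^6).
chi(S^6) = 1 + (-1)^6 = 2.
chi(#) = (sum chi_i) - (9-1)*chi(S^6) = 66 - 8*2 = 50

50


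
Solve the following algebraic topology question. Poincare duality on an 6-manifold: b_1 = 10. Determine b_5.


Poincare duality for closed orientable n-manifolds: b_k = b_{n-k}.
Here n = 6, so b_5 = b_1 = 10

10


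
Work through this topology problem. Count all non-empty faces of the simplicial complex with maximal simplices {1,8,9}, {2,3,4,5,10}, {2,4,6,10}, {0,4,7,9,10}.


Each maximal simplex on m vertices has 2^m - 1 nonempty faces.
Take the union (dedupe shared faces).
Total distinct faces = 73

73


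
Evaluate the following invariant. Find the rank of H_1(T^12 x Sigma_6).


pi_1(A x B) = pi_1(A) x pi_1(B); rank of abelianization = b_1.
b_1(T^12) = 12, b_1(Sigma_6) = 2*6 = 12.
b_1(product) = 12 + 12 = 24

24


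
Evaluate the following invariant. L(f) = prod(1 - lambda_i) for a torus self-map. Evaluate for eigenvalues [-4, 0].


For a torus self-map: L(f) = det(I - A) where A acts on H_1.
L(f) = (1--4) * (1-0) = 5 * 1 = 5

5


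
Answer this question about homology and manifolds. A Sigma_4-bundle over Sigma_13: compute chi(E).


For a fiber bundle F -> E -> B (with CW structure): chi(E) = chi(B) * chi(F).
chi(Sigma_13) = -24, chi(Sigma_4) = -6.
chi(E) = (-24) * (-6) = 144

144


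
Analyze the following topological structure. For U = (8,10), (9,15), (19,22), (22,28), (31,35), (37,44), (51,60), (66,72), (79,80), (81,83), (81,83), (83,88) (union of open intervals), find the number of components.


Sort and merge overlapping open intervals.
Merged: (8,15), (19,22), (22,28), (31,35), (37,44), (51,60), (66,72), (79,80), (81,83), (83,88).
Number of components = 10

10


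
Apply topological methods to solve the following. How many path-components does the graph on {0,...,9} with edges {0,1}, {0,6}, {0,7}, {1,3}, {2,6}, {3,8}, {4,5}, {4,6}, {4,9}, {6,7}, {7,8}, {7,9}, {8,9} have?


Run DFS/union-find over 10 vertices.
V = 10, E = 13.
Number of components = 1

1


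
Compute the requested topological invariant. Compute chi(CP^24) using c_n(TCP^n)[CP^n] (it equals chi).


For any closed oriented manifold, <e(TM),[M]> = chi(M).
chi(CP^24) = 24+1 = 25

25


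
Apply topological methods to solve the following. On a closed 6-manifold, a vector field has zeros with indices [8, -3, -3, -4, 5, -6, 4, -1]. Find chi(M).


Poincare-Hopf: chi(M) = sum of indices of zeros.
chi = (8) + (-3) + (-3) + (-4) + (5) + (-6) + (4) + (-1) = 0

0


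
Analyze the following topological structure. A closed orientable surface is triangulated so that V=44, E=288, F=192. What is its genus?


chi = V - E + F = 44 - 288 + 192 = -52
For orientable closed surface: chi = 2 - 2g, so g = (2 - chi)/2.
g = (2 - (-52)) / 2 = 54 / 2 = 27

27


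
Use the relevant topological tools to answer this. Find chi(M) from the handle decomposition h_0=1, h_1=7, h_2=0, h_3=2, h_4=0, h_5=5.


Handles of index k contribute (-1)^k to chi (same as CW cells).
chi = (1) + (-7) + (0) + (-2) + (0) + (-5) = -13

-13


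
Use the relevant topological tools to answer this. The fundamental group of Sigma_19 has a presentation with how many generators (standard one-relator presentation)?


Standard presentation: pi_1(Sigma_g) = <a_1,b_1,...,a_g,b_g | [a_1,b_1]...[a_g,b_g] = 1>.
Number of generators = 2g = 2*19 = 38

38


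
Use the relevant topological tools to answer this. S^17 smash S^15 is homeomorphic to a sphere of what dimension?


S^m ^ S^n = S^{m+n}.
k = 17 + 15 = 32

32


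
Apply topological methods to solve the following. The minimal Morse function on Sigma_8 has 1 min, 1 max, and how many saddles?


A perfect Morse function has m_k = b_k.
For Sigma_8: b_0=1, b_1=2g=16, b_2=1.
Saddles m_1 = 2g = 16

16


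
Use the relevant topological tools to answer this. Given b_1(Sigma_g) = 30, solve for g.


For a closed orientable surface: b_1 = 2g.
30 = 2g
g = 30 / 2 = 15

15


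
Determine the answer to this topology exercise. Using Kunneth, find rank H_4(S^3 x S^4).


Each S^d has Poincare polynomial 1 + t^d.
The product S^3 x S^4 has Poincare polynomial prod(1+t^d_i).
Expanding: b_0=1, b_3=1, b_4=1, b_7=1.
b_4 = 1

1


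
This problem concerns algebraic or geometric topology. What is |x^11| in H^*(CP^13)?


|x| = 2 in H^*(CP^n).
|x^11| = 11 * |x| = 11 * 2 = 22

22


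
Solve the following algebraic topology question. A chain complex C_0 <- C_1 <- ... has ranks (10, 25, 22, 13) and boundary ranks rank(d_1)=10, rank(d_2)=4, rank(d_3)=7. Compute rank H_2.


rank H_k = rank(ker d_k) - rank(im d_{k+1}).
rank(ker d_2) = rank(C_2) - rank(d_2) = 22 - 4 = 18.
rank(im d_{2+1}) = 7.
rank H_2 = 18 - 7 = 11

11


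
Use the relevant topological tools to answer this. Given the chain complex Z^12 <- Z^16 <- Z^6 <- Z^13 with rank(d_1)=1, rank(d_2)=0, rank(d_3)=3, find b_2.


rank H_k = rank(ker d_k) - rank(im d_{k+1}).
rank(ker d_2) = rank(C_2) - rank(d_2) = 6 - 0 = 6.
rank(im d_{2+1}) = 3.
rank H_2 = 6 - 3 = 3

3


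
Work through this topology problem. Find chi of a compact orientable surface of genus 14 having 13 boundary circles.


For a compact orientable surface with genus g and b boundary components: chi = 2 - 2g - b.
chi = 2 - 2*14 - 13 = 2 - 28 - 13 = -39

-39


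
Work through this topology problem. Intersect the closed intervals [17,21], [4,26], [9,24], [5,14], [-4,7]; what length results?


Intersection = [max(a_i), min(b_i)] = [17, 7].
Since 17 > 7, the intersection is empty.
Length = 0

0


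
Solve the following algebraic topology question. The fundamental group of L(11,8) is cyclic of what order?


pi_1(L(p,q)) = Z/pZ for any q coprime to p.
|pi_1(L(11,8))| = 11

11


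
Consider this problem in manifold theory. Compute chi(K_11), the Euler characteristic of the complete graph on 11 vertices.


K_11: V = 11, E = C(11,2) = 55.
chi = V - E = 11 - 55 = -44

-44
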